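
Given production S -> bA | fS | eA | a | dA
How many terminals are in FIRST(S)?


Production: S -> bA | fS | eA | a | dA
Examining each alternative for leading terminals:
  S -> bA : first terminal = 'b'
  S -> fS : first terminal = 'f'
  S -> eA : first terminal = 'e'
  S -> a : first terminal = 'a'
  S -> dA : first terminal = 'd'
FIRST(S) = {a, b, d, e, f}
Count: 5

5


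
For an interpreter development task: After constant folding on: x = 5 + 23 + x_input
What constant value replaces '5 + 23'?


Identifying constant sub-expression:
  Original: x = 5 + 23 + x_input
  5 and 23 are both compile-time constants
  Evaluating: 5 + 23 = 28
  After folding: x = 28 + x_input

28


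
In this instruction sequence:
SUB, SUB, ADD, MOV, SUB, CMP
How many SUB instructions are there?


Scanning instruction sequence for SUB:
  Position 1: SUB <- MATCH
  Position 2: SUB <- MATCH
  Position 3: ADD
  Position 4: MOV
  Position 5: SUB <- MATCH
  Position 6: CMP
Matches at positions: [1, 2, 5]
Total SUB count: 3

3


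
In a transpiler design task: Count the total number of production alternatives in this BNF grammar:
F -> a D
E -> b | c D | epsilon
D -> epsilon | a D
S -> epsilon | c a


Counting alternatives per rule:
  F: 1 alternative(s)
  E: 3 alternative(s)
  D: 2 alternative(s)
  S: 2 alternative(s)
Sum: 1 + 3 + 2 + 2 = 8

8


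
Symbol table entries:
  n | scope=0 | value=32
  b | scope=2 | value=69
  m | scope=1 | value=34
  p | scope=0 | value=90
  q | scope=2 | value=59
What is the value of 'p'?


Searching symbol table for 'p':
  n | scope=0 | value=32
  b | scope=2 | value=69
  m | scope=1 | value=34
  p | scope=0 | value=90 <- MATCH
  q | scope=2 | value=59
Found 'p' at scope 0 with value 90

90


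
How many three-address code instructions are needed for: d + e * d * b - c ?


Expression: d + e * d * b - c
Generating three-address code (respecting * over +/- precedence):
  Instruction 1: t1 = e * d
  Instruction 2: t2 = t1 * b
  Instruction 3: t3 = d + t2
  Instruction 4: t4 = t3 - c
Total instructions: 4

4


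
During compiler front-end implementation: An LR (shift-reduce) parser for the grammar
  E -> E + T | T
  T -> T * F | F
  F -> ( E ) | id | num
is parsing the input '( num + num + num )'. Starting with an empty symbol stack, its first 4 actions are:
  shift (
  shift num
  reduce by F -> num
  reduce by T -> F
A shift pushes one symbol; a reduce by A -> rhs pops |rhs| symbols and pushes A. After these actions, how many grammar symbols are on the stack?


Tracking the symbol stack through each action:
  Action 1: shift '(' : push -> stack = [(] (size 1)
  Action 2: shift 'num' : push -> stack = [(, num] (size 2)
  Action 3: reduce by F -> num : pop 1, push F -> stack = [(, F] (size 2)
  Action 4: reduce by T -> F : pop 1, push T -> stack = [(, T] (size 2)
Final stack size: 2

2


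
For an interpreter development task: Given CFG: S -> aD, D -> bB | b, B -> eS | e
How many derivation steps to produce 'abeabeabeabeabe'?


Grammar: S -> aD, D -> bB | b, B -> eS | e
Deriving 'abeabeabeabeabe':
Step 1: S -> aD => aD
Step 2: D -> bB => abB
Step 3: B -> eS => abeS
Step 4: S -> aD => abeaD
Step 5: D -> bB => abeabB
Step 6: B -> eS => abeabeS
Step 7: S -> aD => abeabeaD
Step 8: D -> bB => abeabeabB
Step 9: B -> eS => abeabeabeS
Step 10: S -> aD => abeabeabeaD
Step 11: D -> bB => abeabeabeabB
Step 12: B -> eS => abeabeabeabeS
Step 13: S -> aD => abeabeabeabeaD
Step 14: D -> bB => abeabeabeabeabB
Step 15: B -> e => abeabeabeabeabe
Total derivation steps: 15

15


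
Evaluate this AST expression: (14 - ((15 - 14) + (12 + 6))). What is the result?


Expression: (14 - ((15 - 14) + (12 + 6)))
Evaluating step by step:
  15 - 14 = 1
  12 + 6 = 18
  1 + 18 = 19
  14 - 19 = -5
Result: -5

-5


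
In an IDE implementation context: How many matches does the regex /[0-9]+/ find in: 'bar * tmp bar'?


Pattern: /[0-9]+/ (int literals)
Input: 'bar * tmp bar'
Scanning for matches:
Total matches: 0

0


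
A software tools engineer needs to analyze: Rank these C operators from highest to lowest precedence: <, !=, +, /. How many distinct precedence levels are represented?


Looking up precedence for each operator:
  < -> precedence 4
  != -> precedence 3
  + -> precedence 5
  / -> precedence 6
Sorted highest to lowest: /, +, <, !=
Distinct precedence values: [6, 5, 4, 3]
Number of distinct levels: 4

4


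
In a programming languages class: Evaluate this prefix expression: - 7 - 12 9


Parsing prefix expression: - 7 - 12 9
Step 1: Innermost operation '- 12 9'
  12 - 9 = 3
Step 2: Outer operation '- 7 [3]'
  7 - 3 = 4

4


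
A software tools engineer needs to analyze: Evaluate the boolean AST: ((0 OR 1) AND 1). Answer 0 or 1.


Step 1: Evaluate inner node
  0 OR 1 = 1
Step 2: Evaluate root node
  1 AND 1 = 1

1


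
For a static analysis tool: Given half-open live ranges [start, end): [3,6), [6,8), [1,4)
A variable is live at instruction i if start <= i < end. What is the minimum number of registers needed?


Live ranges:
  Var0: [3, 6)
  Var1: [6, 8)
  Var2: [1, 4)
Sweep-line events (position, delta, active):
  pos=1 start -> active=1
  pos=3 start -> active=2
  pos=4 end -> active=1
  pos=6 end -> active=0
  pos=6 start -> active=1
  pos=8 end -> active=0
Maximum simultaneous active: 2
Minimum registers needed: 2

2


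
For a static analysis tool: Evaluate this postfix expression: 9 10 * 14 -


Processing tokens left to right:
Push 9, Push 10
Pop 9 and 10, compute 9 * 10 = 90, push 90
Push 14
Pop 90 and 14, compute 90 - 14 = 76, push 76
Stack result: 76

76


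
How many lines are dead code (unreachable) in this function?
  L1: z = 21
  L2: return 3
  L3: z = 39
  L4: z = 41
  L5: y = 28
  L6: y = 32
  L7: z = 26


Analyzing control flow:
  L1: reachable (before return)
  L2: reachable (return statement)
  L3: DEAD (after return at L2)
  L4: DEAD (after return at L2)
  L5: DEAD (after return at L2)
  L6: DEAD (after return at L2)
  L7: DEAD (after return at L2)
Return at L2, total lines = 7
Dead lines: L3 through L7
Count: 5

5


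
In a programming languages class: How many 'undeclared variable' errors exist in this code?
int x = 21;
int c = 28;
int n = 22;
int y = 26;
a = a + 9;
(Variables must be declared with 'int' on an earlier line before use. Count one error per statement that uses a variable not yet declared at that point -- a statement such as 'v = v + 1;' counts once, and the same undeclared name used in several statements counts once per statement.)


Scanning code line by line:
  Line 1: declare 'x' -> declared = ['x']
  Line 2: declare 'c' -> declared = ['c', 'x']
  Line 3: declare 'n' -> declared = ['c', 'n', 'x']
  Line 4: declare 'y' -> declared = ['c', 'n', 'x', 'y']
  Line 5: use 'a' -> ERROR (undeclared)
Total undeclared variable errors: 1

1


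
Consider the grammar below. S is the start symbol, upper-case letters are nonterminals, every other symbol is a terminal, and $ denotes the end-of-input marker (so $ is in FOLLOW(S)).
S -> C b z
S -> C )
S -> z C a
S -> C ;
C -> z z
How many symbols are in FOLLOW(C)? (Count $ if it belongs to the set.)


S is the start symbol and does not occur in any rule body, so FOLLOW(S) = {$}.
Examining every occurrence of C in a rule body:
  S -> C b z : C is followed by terminal 'b' -> add 'b'
  S -> C ) : C is followed by terminal ')' -> add ')'
  S -> z C a : C is followed by terminal 'a' -> add 'a'
  S -> C ; : C is followed by terminal ';' -> add ';'
  C -> z z : C does not occur in the body -> contributes nothing
FOLLOW(C) = {), ;, a, b}
Count: 4

4


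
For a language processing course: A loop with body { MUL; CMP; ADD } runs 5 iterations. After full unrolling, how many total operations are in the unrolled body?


Loop body operations: MUL, CMP, ADD (3 ops per iteration)
Unrolling 5 iterations:
  Iteration 1: MUL, CMP, ADD (3 ops)
  Iteration 2: MUL, CMP, ADD (3 ops)
  Iteration 3: MUL, CMP, ADD (3 ops)
  Iteration 4: MUL, CMP, ADD (3 ops)
  Iteration 5: MUL, CMP, ADD (3 ops)
Total: 5 iterations * 3 ops/iter = 15 operations

15


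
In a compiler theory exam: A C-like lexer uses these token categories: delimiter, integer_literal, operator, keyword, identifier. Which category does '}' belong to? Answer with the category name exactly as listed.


Token: '}'
Checking categories:
  identifier: no
  integer_literal: no
  operator: no
  keyword: no
  delimiter: YES
Category: delimiter

delimiter


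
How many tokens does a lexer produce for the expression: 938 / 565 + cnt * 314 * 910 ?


Scanning '938 / 565 + cnt * 314 * 910'
Token 1: '938' -> integer_literal
Token 2: '/' -> operator
Token 3: '565' -> integer_literal
Token 4: '+' -> operator
Token 5: 'cnt' -> identifier
Token 6: '*' -> operator
Token 7: '314' -> integer_literal
Token 8: '*' -> operator
Token 9: '910' -> integer_literal
Total tokens: 9

9


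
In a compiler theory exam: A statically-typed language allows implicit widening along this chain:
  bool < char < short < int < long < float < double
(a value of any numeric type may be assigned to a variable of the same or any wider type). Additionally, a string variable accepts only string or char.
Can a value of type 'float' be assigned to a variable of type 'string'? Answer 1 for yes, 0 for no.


Target variable type: string
Source value type: float
Rule: string accepts only {string, char}
  source 'float' in {string, char}? No
Result: 0

0


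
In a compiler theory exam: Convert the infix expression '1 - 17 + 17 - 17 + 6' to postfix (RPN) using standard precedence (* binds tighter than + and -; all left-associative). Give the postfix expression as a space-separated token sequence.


Applying the shunting-yard algorithm:
  Operand 1 -> output
  Push '-' onto operator stack -> op-stack: [-]
  Operand 17 -> output
  See '+' (prec 1); top '-' (prec 1) >= it -> pop '-' to output
  Push '+' onto operator stack -> op-stack: [+]
  Operand 17 -> output
  See '-' (prec 1); top '+' (prec 1) >= it -> pop '+' to output
  Push '-' onto operator stack -> op-stack: [-]
  Operand 17 -> output
  See '+' (prec 1); top '-' (prec 1) >= it -> pop '-' to output
  Push '+' onto operator stack -> op-stack: [+]
  Operand 6 -> output
  End of input: pop '+' to output
Postfix result: 1 17 - 17 + 17 - 6 +

1 17 - 17 + 17 - 6 +


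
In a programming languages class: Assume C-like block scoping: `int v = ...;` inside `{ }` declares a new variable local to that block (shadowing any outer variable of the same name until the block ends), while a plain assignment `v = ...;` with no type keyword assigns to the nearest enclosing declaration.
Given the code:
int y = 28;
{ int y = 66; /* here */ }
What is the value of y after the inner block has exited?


Analyzing scoping rules:
Outer scope: declares y = 28
Inner block: 'int y = 66;' declares a NEW y that shadows the outer one
When the block exits the inner y goes out of scope; the outer y was never modified -> 28
Result: 28

28


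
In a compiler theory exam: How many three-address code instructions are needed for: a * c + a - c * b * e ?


Expression: a * c + a - c * b * e
Generating three-address code (respecting * over +/- precedence):
  Instruction 1: t1 = a * c
  Instruction 2: t2 = c * b
  Instruction 3: t3 = t2 * e
  Instruction 4: t4 = t1 + a
  Instruction 5: t5 = t4 - t3
Total instructions: 5

5


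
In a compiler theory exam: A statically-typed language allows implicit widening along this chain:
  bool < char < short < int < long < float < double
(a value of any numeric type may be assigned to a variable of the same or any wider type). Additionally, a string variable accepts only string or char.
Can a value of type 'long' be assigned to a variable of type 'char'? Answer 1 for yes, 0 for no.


Target variable type: char
Source value type: long
Numeric ranks: long=4, char=1
Widening allowed iff rank(source) <= rank(target): 4 <= 1? No
Result: 0

0


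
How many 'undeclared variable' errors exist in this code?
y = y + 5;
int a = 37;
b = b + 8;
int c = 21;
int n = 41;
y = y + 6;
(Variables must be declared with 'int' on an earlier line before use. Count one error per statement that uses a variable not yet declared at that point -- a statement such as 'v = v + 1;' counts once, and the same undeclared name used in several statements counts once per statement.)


Scanning code line by line:
  Line 1: use 'y' -> ERROR (undeclared)
  Line 2: declare 'a' -> declared = ['a']
  Line 3: use 'b' -> ERROR (undeclared)
  Line 4: declare 'c' -> declared = ['a', 'c']
  Line 5: declare 'n' -> declared = ['a', 'c', 'n']
  Line 6: use 'y' -> ERROR (undeclared)
Total undeclared variable errors: 3

3


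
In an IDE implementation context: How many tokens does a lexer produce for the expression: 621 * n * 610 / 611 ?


Scanning '621 * n * 610 / 611'
Token 1: '621' -> integer_literal
Token 2: '*' -> operator
Token 3: 'n' -> identifier
Token 4: '*' -> operator
Token 5: '610' -> integer_literal
Token 6: '/' -> operator
Token 7: '611' -> integer_literal
Total tokens: 7

7


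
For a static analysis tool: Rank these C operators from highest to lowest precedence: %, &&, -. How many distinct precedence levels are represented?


Looking up precedence for each operator:
  % -> precedence 6
  && -> precedence 2
  - -> precedence 5
Sorted highest to lowest: %, -, &&
Distinct precedence values: [6, 5, 2]
Number of distinct levels: 3

3


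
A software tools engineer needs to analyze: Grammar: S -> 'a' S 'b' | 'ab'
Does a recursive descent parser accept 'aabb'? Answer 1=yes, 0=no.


Grammar accepts strings of the form a^n b^n (n >= 1)
Word: 'aabb'
Counting: 2 a's and 2 b's
Check: 2 == 2? Yes
Derivation (S -> aSb applied 1 time(s), then S -> ab): S => aSb => aabb
Accepted

1


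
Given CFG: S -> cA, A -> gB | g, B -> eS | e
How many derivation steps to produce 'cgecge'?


Grammar: S -> cA, A -> gB | g, B -> eS | e
Deriving 'cgecge':
Step 1: S -> cA => cA
Step 2: A -> gB => cgB
Step 3: B -> eS => cgeS
Step 4: S -> cA => cgecA
Step 5: A -> gB => cgecgB
Step 6: B -> e => cgecge
Total derivation steps: 6

6


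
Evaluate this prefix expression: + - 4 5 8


Parsing prefix expression: + - 4 5 8
Step 1: Innermost operation '- 4 5'
  4 - 5 = -1
Step 2: Outer operation '+ [-1] 8'
  -1 + 8 = 7

7


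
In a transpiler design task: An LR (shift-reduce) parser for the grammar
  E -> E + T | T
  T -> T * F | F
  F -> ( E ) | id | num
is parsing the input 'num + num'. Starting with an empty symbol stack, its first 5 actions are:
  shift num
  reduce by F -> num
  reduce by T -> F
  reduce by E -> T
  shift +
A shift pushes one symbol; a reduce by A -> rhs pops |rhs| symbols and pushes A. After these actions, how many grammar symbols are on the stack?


Tracking the symbol stack through each action:
  Action 1: shift 'num' : push -> stack = [num] (size 1)
  Action 2: reduce by F -> num : pop 1, push F -> stack = [F] (size 1)
  Action 3: reduce by T -> F : pop 1, push T -> stack = [T] (size 1)
  Action 4: reduce by E -> T : pop 1, push E -> stack = [E] (size 1)
  Action 5: shift '+' : push -> stack = [E, +] (size 2)
Final stack size: 2

2


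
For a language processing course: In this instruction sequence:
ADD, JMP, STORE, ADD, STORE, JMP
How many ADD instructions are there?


Scanning instruction sequence for ADD:
  Position 1: ADD <- MATCH
  Position 2: JMP
  Position 3: STORE
  Position 4: ADD <- MATCH
  Position 5: STORE
  Position 6: JMP
Matches at positions: [1, 4]
Total ADD count: 2

2


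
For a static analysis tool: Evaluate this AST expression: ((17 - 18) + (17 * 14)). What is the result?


Expression: ((17 - 18) + (17 * 14))
Evaluating step by step:
  17 - 18 = -1
  17 * 14 = 238
  -1 + 238 = 237
Result: 237

237


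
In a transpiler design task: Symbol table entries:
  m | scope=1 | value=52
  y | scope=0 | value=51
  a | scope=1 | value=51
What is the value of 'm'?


Searching symbol table for 'm':
  m | scope=1 | value=52 <- MATCH
  y | scope=0 | value=51
  a | scope=1 | value=51
Found 'm' at scope 1 with value 52

52


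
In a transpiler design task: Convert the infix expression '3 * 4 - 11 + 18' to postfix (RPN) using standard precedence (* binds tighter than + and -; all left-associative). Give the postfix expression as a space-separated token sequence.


Applying the shunting-yard algorithm:
  Operand 3 -> output
  Push '*' onto operator stack -> op-stack: [*]
  Operand 4 -> output
  See '-' (prec 1); top '*' (prec 2) >= it -> pop '*' to output
  Push '-' onto operator stack -> op-stack: [-]
  Operand 11 -> output
  See '+' (prec 1); top '-' (prec 1) >= it -> pop '-' to output
  Push '+' onto operator stack -> op-stack: [+]
  Operand 18 -> output
  End of input: pop '+' to output
Postfix result: 3 4 * 11 - 18 +

3 4 * 11 - 18 +


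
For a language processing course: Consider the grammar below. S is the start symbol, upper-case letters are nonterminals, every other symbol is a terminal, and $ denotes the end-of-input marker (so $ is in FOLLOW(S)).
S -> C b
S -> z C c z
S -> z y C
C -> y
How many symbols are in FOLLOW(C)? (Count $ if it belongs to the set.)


S is the start symbol and does not occur in any rule body, so FOLLOW(S) = {$}.
Examining every occurrence of C in a rule body:
  S -> C b : C is followed by terminal 'b' -> add 'b'
  S -> z C c z : C is followed by terminal 'c' -> add 'c'
  S -> z y C : C is at the right end -> add FOLLOW(S) = {$}
  C -> y : C does not occur in the body -> contributes nothing
FOLLOW(C) = {b, c, $}
Count: 3

3


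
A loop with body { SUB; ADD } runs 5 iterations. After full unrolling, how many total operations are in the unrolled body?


Loop body operations: SUB, ADD (2 ops per iteration)
Unrolling 5 iterations:
  Iteration 1: SUB, ADD (2 ops)
  Iteration 2: SUB, ADD (2 ops)
  Iteration 3: SUB, ADD (2 ops)
  Iteration 4: SUB, ADD (2 ops)
  Iteration 5: SUB, ADD (2 ops)
Total: 5 iterations * 2 ops/iter = 10 operations

10


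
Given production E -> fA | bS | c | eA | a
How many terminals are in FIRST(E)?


Production: E -> fA | bS | c | eA | a
Examining each alternative for leading terminals:
  E -> fA : first terminal = 'f'
  E -> bS : first terminal = 'b'
  E -> c : first terminal = 'c'
  E -> eA : first terminal = 'e'
  E -> a : first terminal = 'a'
FIRST(E) = {a, b, c, e, f}
Count: 5

5


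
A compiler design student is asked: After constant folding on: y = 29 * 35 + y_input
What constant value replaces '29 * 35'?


Identifying constant sub-expression:
  Original: y = 29 * 35 + y_input
  29 and 35 are both compile-time constants
  Evaluating: 29 * 35 = 1015
  After folding: y = 1015 + y_input

1015


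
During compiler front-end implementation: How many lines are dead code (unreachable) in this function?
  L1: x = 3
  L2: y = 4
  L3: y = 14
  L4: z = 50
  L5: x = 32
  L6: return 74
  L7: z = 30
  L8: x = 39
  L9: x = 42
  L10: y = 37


Analyzing control flow:
  L1: reachable (before return)
  L2: reachable (before return)
  L3: reachable (before return)
  L4: reachable (before return)
  L5: reachable (before return)
  L6: reachable (return statement)
  L7: DEAD (after return at L6)
  L8: DEAD (after return at L6)
  L9: DEAD (after return at L6)
  L10: DEAD (after return at L6)
Return at L6, total lines = 10
Dead lines: L7 through L10
Count: 4

4


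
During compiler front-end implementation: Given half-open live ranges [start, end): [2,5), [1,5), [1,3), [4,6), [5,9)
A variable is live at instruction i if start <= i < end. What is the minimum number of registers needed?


Live ranges:
  Var0: [2, 5)
  Var1: [1, 5)
  Var2: [1, 3)
  Var3: [4, 6)
  Var4: [5, 9)
Sweep-line events (position, delta, active):
  pos=1 start -> active=1
  pos=1 start -> active=2
  pos=2 start -> active=3
  pos=3 end -> active=2
  pos=4 start -> active=3
  pos=5 end -> active=2
  pos=5 end -> active=1
  pos=5 start -> active=2
  pos=6 end -> active=1
  pos=9 end -> active=0
Maximum simultaneous active: 3
Minimum registers needed: 3

3


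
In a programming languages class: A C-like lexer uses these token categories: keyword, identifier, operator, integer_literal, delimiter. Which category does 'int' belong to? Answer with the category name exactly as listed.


Token: 'int'
Checking categories:
  identifier: no
  integer_literal: no
  operator: no
  keyword: YES
  delimiter: no
Category: keyword

keyword


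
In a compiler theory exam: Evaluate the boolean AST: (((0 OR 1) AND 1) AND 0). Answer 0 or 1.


Step 1: Evaluate inner node
  0 OR 1 = 1
Step 2: Evaluate next node
  1 AND 1 = 1
Step 3: Evaluate root node
  1 AND 0 = 0

0


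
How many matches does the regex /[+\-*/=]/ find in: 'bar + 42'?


Pattern: /[+\-*/=]/ (operators)
Input: 'bar + 42'
Scanning for matches:
  Match 1: '+'
Total matches: 1

1


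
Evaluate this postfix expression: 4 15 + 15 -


Processing tokens left to right:
Push 4, Push 15
Pop 4 and 15, compute 4 + 15 = 19, push 19
Push 15
Pop 19 and 15, compute 19 - 15 = 4, push 4
Stack result: 4

4


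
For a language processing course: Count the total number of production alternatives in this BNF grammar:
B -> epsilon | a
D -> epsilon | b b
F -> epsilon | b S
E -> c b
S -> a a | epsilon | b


Counting alternatives per rule:
  B: 2 alternative(s)
  D: 2 alternative(s)
  F: 2 alternative(s)
  E: 1 alternative(s)
  S: 3 alternative(s)
Sum: 2 + 2 + 2 + 1 + 3 = 10

10


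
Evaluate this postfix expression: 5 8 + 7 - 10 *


Processing tokens left to right:
Push 5, Push 8
Pop 5 and 8, compute 5 + 8 = 13, push 13
Push 7
Pop 13 and 7, compute 13 - 7 = 6, push 6
Push 10
Pop 6 and 10, compute 6 * 10 = 60, push 60
Stack result: 60

60


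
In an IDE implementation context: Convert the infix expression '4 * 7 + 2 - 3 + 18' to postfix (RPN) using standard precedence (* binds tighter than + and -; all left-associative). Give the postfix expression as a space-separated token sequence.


Applying the shunting-yard algorithm:
  Operand 4 -> output
  Push '*' onto operator stack -> op-stack: [*]
  Operand 7 -> output
  See '+' (prec 1); top '*' (prec 2) >= it -> pop '*' to output
  Push '+' onto operator stack -> op-stack: [+]
  Operand 2 -> output
  See '-' (prec 1); top '+' (prec 1) >= it -> pop '+' to output
  Push '-' onto operator stack -> op-stack: [-]
  Operand 3 -> output
  See '+' (prec 1); top '-' (prec 1) >= it -> pop '-' to output
  Push '+' onto operator stack -> op-stack: [+]
  Operand 18 -> output
  End of input: pop '+' to output
Postfix result: 4 7 * 2 + 3 - 18 +

4 7 * 2 + 3 - 18 +


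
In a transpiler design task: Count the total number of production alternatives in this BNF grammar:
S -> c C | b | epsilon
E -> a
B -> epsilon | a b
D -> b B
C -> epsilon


Counting alternatives per rule:
  S: 3 alternative(s)
  E: 1 alternative(s)
  B: 2 alternative(s)
  D: 1 alternative(s)
  C: 1 alternative(s)
Sum: 3 + 1 + 2 + 1 + 1 = 8

8


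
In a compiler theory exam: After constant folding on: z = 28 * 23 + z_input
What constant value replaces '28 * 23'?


Identifying constant sub-expression:
  Original: z = 28 * 23 + z_input
  28 and 23 are both compile-time constants
  Evaluating: 28 * 23 = 644
  After folding: z = 644 + z_input

644


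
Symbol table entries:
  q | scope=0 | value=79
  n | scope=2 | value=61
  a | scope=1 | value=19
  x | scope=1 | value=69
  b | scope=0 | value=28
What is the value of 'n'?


Searching symbol table for 'n':
  q | scope=0 | value=79
  n | scope=2 | value=61 <- MATCH
  a | scope=1 | value=19
  x | scope=1 | value=69
  b | scope=0 | value=28
Found 'n' at scope 2 with value 61

61


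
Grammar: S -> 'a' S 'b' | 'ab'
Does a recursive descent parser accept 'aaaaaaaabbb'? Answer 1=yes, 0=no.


Grammar accepts strings of the form a^n b^n (n >= 1)
Word: 'aaaaaaaabbb'
Counting: 8 a's and 3 b's
Check: 8 == 3? No
Mismatch: a-count != b-count
Rejected

0


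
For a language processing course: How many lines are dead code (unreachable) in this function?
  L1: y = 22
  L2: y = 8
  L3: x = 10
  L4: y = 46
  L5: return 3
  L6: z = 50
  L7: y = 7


Analyzing control flow:
  L1: reachable (before return)
  L2: reachable (before return)
  L3: reachable (before return)
  L4: reachable (before return)
  L5: reachable (return statement)
  L6: DEAD (after return at L5)
  L7: DEAD (after return at L5)
Return at L5, total lines = 7
Dead lines: L6 through L7
Count: 2

2


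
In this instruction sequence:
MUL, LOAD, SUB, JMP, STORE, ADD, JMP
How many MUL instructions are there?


Scanning instruction sequence for MUL:
  Position 1: MUL <- MATCH
  Position 2: LOAD
  Position 3: SUB
  Position 4: JMP
  Position 5: STORE
  Position 6: ADD
  Position 7: JMP
Matches at positions: [1]
Total MUL count: 1

1


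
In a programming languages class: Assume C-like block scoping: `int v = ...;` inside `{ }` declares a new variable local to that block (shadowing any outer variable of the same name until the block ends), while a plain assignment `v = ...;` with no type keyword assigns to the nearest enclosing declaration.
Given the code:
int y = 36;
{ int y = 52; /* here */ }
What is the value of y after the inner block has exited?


Analyzing scoping rules:
Outer scope: declares y = 36
Inner block: 'int y = 52;' declares a NEW y that shadows the outer one
When the block exits the inner y goes out of scope; the outer y was never modified -> 36
Result: 36

36


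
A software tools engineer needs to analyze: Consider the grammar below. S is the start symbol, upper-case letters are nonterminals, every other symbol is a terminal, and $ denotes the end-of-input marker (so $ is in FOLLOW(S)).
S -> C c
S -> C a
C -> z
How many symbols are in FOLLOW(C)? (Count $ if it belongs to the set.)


S is the start symbol and does not occur in any rule body, so FOLLOW(S) = {$}.
Examining every occurrence of C in a rule body:
  S -> C c : C is followed by terminal 'c' -> add 'c'
  S -> C a : C is followed by terminal 'a' -> add 'a'
  C -> z : C does not occur in the body -> contributes nothing
FOLLOW(C) = {a, c}
Count: 2

2


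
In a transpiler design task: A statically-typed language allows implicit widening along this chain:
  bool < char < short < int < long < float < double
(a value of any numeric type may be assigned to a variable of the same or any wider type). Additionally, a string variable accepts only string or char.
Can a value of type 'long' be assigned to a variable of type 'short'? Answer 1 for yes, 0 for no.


Target variable type: short
Source value type: long
Numeric ranks: long=4, short=2
Widening allowed iff rank(source) <= rank(target): 4 <= 2? No
Result: 0

0


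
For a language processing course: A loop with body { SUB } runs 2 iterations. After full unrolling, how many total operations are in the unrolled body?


Loop body operations: SUB (1 op per iteration)
Unrolling 2 iterations:
  Iteration 1: SUB (1 ops)
  Iteration 2: SUB (1 ops)
Total: 2 iterations * 1 ops/iter = 2 operations

2


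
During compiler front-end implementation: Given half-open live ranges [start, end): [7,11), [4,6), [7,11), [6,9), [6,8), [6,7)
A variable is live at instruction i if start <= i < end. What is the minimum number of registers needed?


Live ranges:
  Var0: [7, 11)
  Var1: [4, 6)
  Var2: [7, 11)
  Var3: [6, 9)
  Var4: [6, 8)
  Var5: [6, 7)
Sweep-line events (position, delta, active):
  pos=4 start -> active=1
  pos=6 end -> active=0
  pos=6 start -> active=1
  pos=6 start -> active=2
  pos=6 start -> active=3
  pos=7 end -> active=2
  pos=7 start -> active=3
  pos=7 start -> active=4
  pos=8 end -> active=3
  pos=9 end -> active=2
  pos=11 end -> active=1
  pos=11 end -> active=0
Maximum simultaneous active: 4
Minimum registers needed: 4

4


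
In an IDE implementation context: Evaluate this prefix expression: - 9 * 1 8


Parsing prefix expression: - 9 * 1 8
Step 1: Innermost operation '* 1 8'
  1 * 8 = 8
Step 2: Outer operation '- 9 [8]'
  9 - 8 = 1

1


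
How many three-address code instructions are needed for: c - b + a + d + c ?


Expression: c - b + a + d + c
Generating three-address code (respecting * over +/- precedence):
  Instruction 1: t1 = c - b
  Instruction 2: t2 = t1 + a
  Instruction 3: t3 = t2 + d
  Instruction 4: t4 = t3 + c
Total instructions: 4

4


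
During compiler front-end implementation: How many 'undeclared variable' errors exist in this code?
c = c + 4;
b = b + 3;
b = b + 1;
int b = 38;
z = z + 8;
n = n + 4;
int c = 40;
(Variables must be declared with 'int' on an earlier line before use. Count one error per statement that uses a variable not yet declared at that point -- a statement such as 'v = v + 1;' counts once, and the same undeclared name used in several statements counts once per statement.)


Scanning code line by line:
  Line 1: use 'c' -> ERROR (undeclared)
  Line 2: use 'b' -> ERROR (undeclared)
  Line 3: use 'b' -> ERROR (undeclared)
  Line 4: declare 'b' -> declared = ['b']
  Line 5: use 'z' -> ERROR (undeclared)
  Line 6: use 'n' -> ERROR (undeclared)
  Line 7: declare 'c' -> declared = ['b', 'c']
Total undeclared variable errors: 5

5


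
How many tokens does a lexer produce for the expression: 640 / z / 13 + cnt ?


Scanning '640 / z / 13 + cnt'
Token 1: '640' -> integer_literal
Token 2: '/' -> operator
Token 3: 'z' -> identifier
Token 4: '/' -> operator
Token 5: '13' -> integer_literal
Token 6: '+' -> operator
Token 7: 'cnt' -> identifier
Total tokens: 7

7


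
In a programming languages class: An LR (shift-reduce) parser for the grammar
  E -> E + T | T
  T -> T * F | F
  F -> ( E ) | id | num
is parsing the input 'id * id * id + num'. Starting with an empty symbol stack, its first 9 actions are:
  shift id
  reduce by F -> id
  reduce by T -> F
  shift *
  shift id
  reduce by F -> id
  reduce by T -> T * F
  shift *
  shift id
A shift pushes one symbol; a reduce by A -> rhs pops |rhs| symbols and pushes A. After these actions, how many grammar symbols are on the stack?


Tracking the symbol stack through each action:
  Action 1: shift 'id' : push -> stack = [id] (size 1)
  Action 2: reduce by F -> id : pop 1, push F -> stack = [F] (size 1)
  Action 3: reduce by T -> F : pop 1, push T -> stack = [T] (size 1)
  Action 4: shift '*' : push -> stack = [T, *] (size 2)
  Action 5: shift 'id' : push -> stack = [T, *, id] (size 3)
  Action 6: reduce by F -> id : pop 1, push F -> stack = [T, *, F] (size 3)
  Action 7: reduce by T -> T * F : pop 3, push T -> stack = [T] (size 1)
  Action 8: shift '*' : push -> stack = [T, *] (size 2)
  Action 9: shift 'id' : push -> stack = [T, *, id] (size 3)
Final stack size: 3

3


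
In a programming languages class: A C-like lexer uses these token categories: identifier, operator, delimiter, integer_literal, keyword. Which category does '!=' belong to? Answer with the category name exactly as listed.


Token: '!='
Checking categories:
  identifier: no
  integer_literal: no
  operator: YES
  keyword: no
  delimiter: no
Category: operator

operator


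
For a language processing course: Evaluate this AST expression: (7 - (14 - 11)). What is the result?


Expression: (7 - (14 - 11))
Evaluating step by step:
  14 - 11 = 3
  7 - 3 = 4
Result: 4

4


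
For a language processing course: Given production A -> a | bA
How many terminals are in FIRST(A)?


Production: A -> a | bA
Examining each alternative for leading terminals:
  A -> a : first terminal = 'a'
  A -> bA : first terminal = 'b'
FIRST(A) = {a, b}
Count: 2

2


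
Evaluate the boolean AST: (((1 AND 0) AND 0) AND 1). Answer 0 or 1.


Step 1: Evaluate inner node
  1 AND 0 = 0
Step 2: Evaluate next node
  0 AND 0 = 0
Step 3: Evaluate root node
  0 AND 1 = 0

0


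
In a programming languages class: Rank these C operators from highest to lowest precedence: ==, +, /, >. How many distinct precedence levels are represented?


Looking up precedence for each operator:
  == -> precedence 3
  + -> precedence 5
  / -> precedence 6
  > -> precedence 4
Sorted highest to lowest: /, +, >, ==
Distinct precedence values: [6, 5, 4, 3]
Number of distinct levels: 4

4


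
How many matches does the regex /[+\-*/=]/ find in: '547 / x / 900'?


Pattern: /[+\-*/=]/ (operators)
Input: '547 / x / 900'
Scanning for matches:
  Match 1: '/'
  Match 2: '/'
Total matches: 2

2


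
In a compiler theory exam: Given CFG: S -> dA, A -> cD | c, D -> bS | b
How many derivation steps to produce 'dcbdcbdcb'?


Grammar: S -> dA, A -> cD | c, D -> bS | b
Deriving 'dcbdcbdcb':
Step 1: S -> dA => dA
Step 2: A -> cD => dcD
Step 3: D -> bS => dcbS
Step 4: S -> dA => dcbdA
Step 5: A -> cD => dcbdcD
Step 6: D -> bS => dcbdcbS
Step 7: S -> dA => dcbdcbdA
Step 8: A -> cD => dcbdcbdcD
Step 9: D -> b => dcbdcbdcb
Total derivation steps: 9

9


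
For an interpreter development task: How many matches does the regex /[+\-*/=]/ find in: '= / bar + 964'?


Pattern: /[+\-*/=]/ (operators)
Input: '= / bar + 964'
Scanning for matches:
  Match 1: '='
  Match 2: '/'
  Match 3: '+'
Total matches: 3

3


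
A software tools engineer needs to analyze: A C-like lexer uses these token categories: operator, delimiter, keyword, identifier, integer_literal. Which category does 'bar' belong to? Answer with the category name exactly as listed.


Token: 'bar'
Checking categories:
  identifier: YES
  integer_literal: no
  operator: no
  keyword: no
  delimiter: no
Category: identifier

identifier


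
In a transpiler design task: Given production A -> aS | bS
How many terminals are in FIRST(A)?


Production: A -> aS | bS
Examining each alternative for leading terminals:
  A -> aS : first terminal = 'a'
  A -> bS : first terminal = 'b'
FIRST(A) = {a, b}
Count: 2

2


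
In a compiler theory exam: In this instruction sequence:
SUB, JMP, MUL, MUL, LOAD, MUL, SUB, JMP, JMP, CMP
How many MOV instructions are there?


Scanning instruction sequence for MOV:
  Position 1: SUB
  Position 2: JMP
  Position 3: MUL
  Position 4: MUL
  Position 5: LOAD
  Position 6: MUL
  Position 7: SUB
  Position 8: JMP
  Position 9: JMP
  Position 10: CMP
Matches at positions: []
Total MOV count: 0

0


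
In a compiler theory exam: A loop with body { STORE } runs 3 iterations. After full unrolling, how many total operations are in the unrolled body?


Loop body operations: STORE (1 op per iteration)
Unrolling 3 iterations:
  Iteration 1: STORE (1 ops)
  Iteration 2: STORE (1 ops)
  Iteration 3: STORE (1 ops)
Total: 3 iterations * 1 ops/iter = 3 operations

3


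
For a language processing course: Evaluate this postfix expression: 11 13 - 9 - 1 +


Processing tokens left to right:
Push 11, Push 13
Pop 11 and 13, compute 11 - 13 = -2, push -2
Push 9
Pop -2 and 9, compute -2 - 9 = -11, push -11
Push 1
Pop -11 and 1, compute -11 + 1 = -10, push -10
Stack result: -10

-10


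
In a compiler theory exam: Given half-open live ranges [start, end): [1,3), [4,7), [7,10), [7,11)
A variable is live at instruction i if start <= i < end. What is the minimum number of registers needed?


Live ranges:
  Var0: [1, 3)
  Var1: [4, 7)
  Var2: [7, 10)
  Var3: [7, 11)
Sweep-line events (position, delta, active):
  pos=1 start -> active=1
  pos=3 end -> active=0
  pos=4 start -> active=1
  pos=7 end -> active=0
  pos=7 start -> active=1
  pos=7 start -> active=2
  pos=10 end -> active=1
  pos=11 end -> active=0
Maximum simultaneous active: 2
Minimum registers needed: 2

2


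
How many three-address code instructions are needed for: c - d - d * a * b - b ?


Expression: c - d - d * a * b - b
Generating three-address code (respecting * over +/- precedence):
  Instruction 1: t1 = d * a
  Instruction 2: t2 = t1 * b
  Instruction 3: t3 = c - d
  Instruction 4: t4 = t3 - t2
  Instruction 5: t5 = t4 - b
Total instructions: 5

5


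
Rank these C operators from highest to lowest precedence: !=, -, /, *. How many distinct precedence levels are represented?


Looking up precedence for each operator:
  != -> precedence 3
  - -> precedence 5
  / -> precedence 6
  * -> precedence 6
Sorted highest to lowest: /, *, -, !=
Distinct precedence values: [6, 5, 3]
Number of distinct levels: 3

3


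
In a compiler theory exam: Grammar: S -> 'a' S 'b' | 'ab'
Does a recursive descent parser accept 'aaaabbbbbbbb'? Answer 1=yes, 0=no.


Grammar accepts strings of the form a^n b^n (n >= 1)
Word: 'aaaabbbbbbbb'
Counting: 4 a's and 8 b's
Check: 4 == 8? No
Mismatch: a-count != b-count
Rejected

0


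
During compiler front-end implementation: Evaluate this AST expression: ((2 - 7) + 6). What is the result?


Expression: ((2 - 7) + 6)
Evaluating step by step:
  2 - 7 = -5
  -5 + 6 = 1
Result: 1

1


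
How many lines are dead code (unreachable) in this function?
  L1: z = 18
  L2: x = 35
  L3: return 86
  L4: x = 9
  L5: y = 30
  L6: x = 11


Analyzing control flow:
  L1: reachable (before return)
  L2: reachable (before return)
  L3: reachable (return statement)
  L4: DEAD (after return at L3)
  L5: DEAD (after return at L3)
  L6: DEAD (after return at L3)
Return at L3, total lines = 6
Dead lines: L4 through L6
Count: 3

3


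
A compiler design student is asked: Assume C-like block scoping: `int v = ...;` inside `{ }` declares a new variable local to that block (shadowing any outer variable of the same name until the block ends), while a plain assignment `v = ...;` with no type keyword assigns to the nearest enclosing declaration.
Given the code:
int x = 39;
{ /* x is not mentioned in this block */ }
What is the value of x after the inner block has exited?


Analyzing scoping rules:
Outer scope: declares x = 39
Inner block: x is neither redeclared nor assigned -> unchanged
After the block -> 39
Result: 39

39


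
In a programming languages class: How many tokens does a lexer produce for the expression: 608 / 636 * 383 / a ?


Scanning '608 / 636 * 383 / a'
Token 1: '608' -> integer_literal
Token 2: '/' -> operator
Token 3: '636' -> integer_literal
Token 4: '*' -> operator
Token 5: '383' -> integer_literal
Token 6: '/' -> operator
Token 7: 'a' -> identifier
Total tokens: 7

7


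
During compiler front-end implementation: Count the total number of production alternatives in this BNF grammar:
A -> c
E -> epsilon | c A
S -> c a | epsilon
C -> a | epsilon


Counting alternatives per rule:
  A: 1 alternative(s)
  E: 2 alternative(s)
  S: 2 alternative(s)
  C: 2 alternative(s)
Sum: 1 + 2 + 2 + 2 = 7

7


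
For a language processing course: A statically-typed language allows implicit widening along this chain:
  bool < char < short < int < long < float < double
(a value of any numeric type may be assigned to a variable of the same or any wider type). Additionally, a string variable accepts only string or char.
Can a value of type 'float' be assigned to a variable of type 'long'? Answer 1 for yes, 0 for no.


Target variable type: long
Source value type: float
Numeric ranks: float=5, long=4
Widening allowed iff rank(source) <= rank(target): 5 <= 4? No
Result: 0

0


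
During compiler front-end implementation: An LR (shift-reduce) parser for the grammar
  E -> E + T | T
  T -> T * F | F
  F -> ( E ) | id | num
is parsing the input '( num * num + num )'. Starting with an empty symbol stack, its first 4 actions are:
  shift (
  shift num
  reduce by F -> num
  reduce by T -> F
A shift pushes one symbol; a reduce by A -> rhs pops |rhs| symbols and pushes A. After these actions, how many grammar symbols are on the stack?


Tracking the symbol stack through each action:
  Action 1: shift '(' : push -> stack = [(] (size 1)
  Action 2: shift 'num' : push -> stack = [(, num] (size 2)
  Action 3: reduce by F -> num : pop 1, push F -> stack = [(, F] (size 2)
  Action 4: reduce by T -> F : pop 1, push T -> stack = [(, T] (size 2)
Final stack size: 2

2


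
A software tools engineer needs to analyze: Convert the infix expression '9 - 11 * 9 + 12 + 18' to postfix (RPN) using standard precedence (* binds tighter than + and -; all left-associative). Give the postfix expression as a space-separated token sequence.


Applying the shunting-yard algorithm:
  Operand 9 -> output
  Push '-' onto operator stack -> op-stack: [-]
  Operand 11 -> output
  Push '*' onto operator stack -> op-stack: [-, *]
  Operand 9 -> output
  See '+' (prec 1); top '*' (prec 2) >= it -> pop '*' to output
  See '+' (prec 1); top '-' (prec 1) >= it -> pop '-' to output
  Push '+' onto operator stack -> op-stack: [+]
  Operand 12 -> output
  See '+' (prec 1); top '+' (prec 1) >= it -> pop '+' to output
  Push '+' onto operator stack -> op-stack: [+]
  Operand 18 -> output
  End of input: pop '+' to output
Postfix result: 9 11 9 * - 12 + 18 +

9 11 9 * - 12 + 18 +
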